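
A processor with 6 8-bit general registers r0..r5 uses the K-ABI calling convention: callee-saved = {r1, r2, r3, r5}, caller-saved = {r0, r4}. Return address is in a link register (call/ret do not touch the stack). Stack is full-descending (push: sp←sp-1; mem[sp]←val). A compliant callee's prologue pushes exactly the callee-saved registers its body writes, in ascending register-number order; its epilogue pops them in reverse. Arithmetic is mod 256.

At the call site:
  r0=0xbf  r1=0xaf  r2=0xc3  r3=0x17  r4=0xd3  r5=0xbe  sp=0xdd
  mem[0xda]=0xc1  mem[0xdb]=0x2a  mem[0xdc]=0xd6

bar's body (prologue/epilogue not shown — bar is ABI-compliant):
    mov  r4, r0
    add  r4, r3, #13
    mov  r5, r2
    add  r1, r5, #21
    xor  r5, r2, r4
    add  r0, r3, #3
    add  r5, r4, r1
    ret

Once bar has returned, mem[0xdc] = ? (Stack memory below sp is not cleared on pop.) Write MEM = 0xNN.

MEM = 0xaf

prologue: push r1 -> mem[0xdc]=0xaf, sp=0xdc
prologue: push r5 -> mem[0xdb]=0xbe, sp=0xdb
body[0] mov  r4, r0 -> r4=0xbf
body[1] add  r4, r3, #13 -> r4=0x24
body[2] mov  r5, r2 -> r5=0xc3
body[3] add  r1, r5, #21 -> r1=0xd8
body[4] xor  r5, r2, r4 -> r5=0xe7
body[5] add  r0, r3, #3 -> r0=0x1a
body[6] add  r5, r4, r1 -> r5=0xfc
epilogue: pop r5=0xbe, sp=0xdc
epilogue: pop r1=0xaf, sp=0xdd
prologue pushed ['r1', 'r5'] at ['0xdc', '0xdb']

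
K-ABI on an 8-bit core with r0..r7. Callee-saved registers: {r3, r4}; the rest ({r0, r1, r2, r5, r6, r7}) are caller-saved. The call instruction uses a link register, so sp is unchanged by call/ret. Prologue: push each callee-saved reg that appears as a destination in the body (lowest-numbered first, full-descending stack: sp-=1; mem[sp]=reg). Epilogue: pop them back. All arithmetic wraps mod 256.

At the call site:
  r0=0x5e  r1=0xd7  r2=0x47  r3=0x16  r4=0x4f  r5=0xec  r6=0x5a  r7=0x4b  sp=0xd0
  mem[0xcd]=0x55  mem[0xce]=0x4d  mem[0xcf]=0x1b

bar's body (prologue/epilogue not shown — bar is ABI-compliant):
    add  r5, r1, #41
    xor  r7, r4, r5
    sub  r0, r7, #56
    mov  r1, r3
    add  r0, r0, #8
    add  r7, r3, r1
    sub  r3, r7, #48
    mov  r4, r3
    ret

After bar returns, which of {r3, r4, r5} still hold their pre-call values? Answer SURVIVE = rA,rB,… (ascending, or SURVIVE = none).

SURVIVE = r3,r4

prologue: push r3 → mem[0xcf]=0x16, sp=0xcf
prologue: push r4 → mem[0xce]=0x4f, sp=0xce
body[0] add  r5, r1, #41 → r5=0x00
body[1] xor  r7, r4, r5 → r7=0x4f
body[2] sub  r0, r7, #56 → r0=0x17
body[3] mov  r1, r3 → r1=0x16
body[4] add  r0, r0, #8 → r0=0x1f
body[5] add  r7, r3, r1 → r7=0x2c
body[6] sub  r3, r7, #48 → r3=0xfc
body[7] mov  r4, r3 → r4=0xfc
epilogue: pop r4=0x4f, sp=0xcf
epilogue: pop r3=0x16, sp=0xd0
r3: callee-saved, written=True
r4: callee-saved, written=True
r5: caller-saved, written=True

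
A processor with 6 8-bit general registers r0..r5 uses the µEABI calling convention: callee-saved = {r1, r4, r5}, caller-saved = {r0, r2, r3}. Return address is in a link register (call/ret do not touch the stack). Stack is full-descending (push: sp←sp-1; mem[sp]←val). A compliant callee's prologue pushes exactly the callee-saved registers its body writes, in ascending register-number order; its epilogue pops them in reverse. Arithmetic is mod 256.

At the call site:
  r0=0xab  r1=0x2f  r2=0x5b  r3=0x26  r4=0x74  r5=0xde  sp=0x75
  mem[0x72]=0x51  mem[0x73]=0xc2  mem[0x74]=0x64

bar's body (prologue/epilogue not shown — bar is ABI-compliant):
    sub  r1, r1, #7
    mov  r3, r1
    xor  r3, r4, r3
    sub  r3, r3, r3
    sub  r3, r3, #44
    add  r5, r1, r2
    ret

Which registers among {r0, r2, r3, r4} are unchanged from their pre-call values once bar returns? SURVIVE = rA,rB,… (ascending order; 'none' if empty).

prologue: push r1 → mem[0x74]=0x2f, sp=0x74
prologue: push r5 → mem[0x73]=0xde, sp=0x73
body[0] sub  r1, r1, #7 → r1=0x28
body[1] mov  r3, r1 → r3=0x28
body[2] xor  r3, r4, r3 → r3=0x5c
body[3] sub  r3, r3, r3 → r3=0x00
body[4] sub  r3, r3, #44 → r3=0xd4
body[5] add  r5, r1, r2 → r5=0x83
epilogue: pop r5=0xde, sp=0x74
epilogue: pop r1=0x2f, sp=0x75
r0: caller-saved, written=False
r2: caller-saved, written=False
r3: caller-saved, written=True
r4: callee-saved, written=False

SURVIVE = r0,r2,r4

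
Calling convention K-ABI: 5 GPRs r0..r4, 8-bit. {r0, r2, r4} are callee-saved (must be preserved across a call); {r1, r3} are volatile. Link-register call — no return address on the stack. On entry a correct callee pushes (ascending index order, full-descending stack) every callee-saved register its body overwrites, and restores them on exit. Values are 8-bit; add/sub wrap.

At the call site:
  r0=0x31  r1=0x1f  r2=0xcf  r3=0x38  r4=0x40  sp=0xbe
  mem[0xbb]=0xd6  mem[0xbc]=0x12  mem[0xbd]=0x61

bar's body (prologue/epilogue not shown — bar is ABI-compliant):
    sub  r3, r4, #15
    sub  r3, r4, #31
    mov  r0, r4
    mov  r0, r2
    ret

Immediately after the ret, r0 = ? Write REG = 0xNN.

REG = 0x31

prologue: push r0 → mem[0xbd]=0x31, sp=0xbd
body[0] sub  r3, r4, #15 → r3=0x31
body[1] sub  r3, r4, #31 → r3=0x21
body[2] mov  r0, r4 → r0=0x40
body[3] mov  r0, r2 → r0=0xcf
epilogue: pop r0=0x31, sp=0xbe
r0 is callee-saved → restored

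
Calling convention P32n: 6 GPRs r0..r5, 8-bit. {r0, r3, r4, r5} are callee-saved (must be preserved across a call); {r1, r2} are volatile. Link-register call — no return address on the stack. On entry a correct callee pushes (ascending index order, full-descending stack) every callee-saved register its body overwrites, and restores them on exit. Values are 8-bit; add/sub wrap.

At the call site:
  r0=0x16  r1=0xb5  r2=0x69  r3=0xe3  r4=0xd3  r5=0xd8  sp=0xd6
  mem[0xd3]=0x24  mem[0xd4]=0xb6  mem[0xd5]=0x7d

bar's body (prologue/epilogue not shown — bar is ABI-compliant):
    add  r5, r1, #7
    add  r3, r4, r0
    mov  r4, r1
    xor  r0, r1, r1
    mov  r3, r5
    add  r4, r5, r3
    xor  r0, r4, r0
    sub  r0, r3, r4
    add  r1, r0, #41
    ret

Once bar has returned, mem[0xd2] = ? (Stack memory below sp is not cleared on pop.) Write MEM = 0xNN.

MEM = 0xd8

prologue: push r0 → mem[0xd5]=0x16, sp=0xd5
prologue: push r3 → mem[0xd4]=0xe3, sp=0xd4
prologue: push r4 → mem[0xd3]=0xd3, sp=0xd3
prologue: push r5 → mem[0xd2]=0xd8, sp=0xd2
body[0] add  r5, r1, #7 → r5=0xbc
body[1] add  r3, r4, r0 → r3=0xe9
body[2] mov  r4, r1 → r4=0xb5
body[3] xor  r0, r1, r1 → r0=0x00
body[4] mov  r3, r5 → r3=0xbc
body[5] add  r4, r5, r3 → r4=0x78
body[6] xor  r0, r4, r0 → r0=0x78
body[7] sub  r0, r3, r4 → r0=0x44
body[8] add  r1, r0, #41 → r1=0x6d
epilogue: pop r5=0xd8, sp=0xd3
epilogue: pop r4=0xd3, sp=0xd4
epilogue: pop r3=0xe3, sp=0xd5
epilogue: pop r0=0x16, sp=0xd6
prologue pushed ['r0', 'r3', 'r4', 'r5'] at ['0xd5', '0xd4', '0xd3', '0xd2']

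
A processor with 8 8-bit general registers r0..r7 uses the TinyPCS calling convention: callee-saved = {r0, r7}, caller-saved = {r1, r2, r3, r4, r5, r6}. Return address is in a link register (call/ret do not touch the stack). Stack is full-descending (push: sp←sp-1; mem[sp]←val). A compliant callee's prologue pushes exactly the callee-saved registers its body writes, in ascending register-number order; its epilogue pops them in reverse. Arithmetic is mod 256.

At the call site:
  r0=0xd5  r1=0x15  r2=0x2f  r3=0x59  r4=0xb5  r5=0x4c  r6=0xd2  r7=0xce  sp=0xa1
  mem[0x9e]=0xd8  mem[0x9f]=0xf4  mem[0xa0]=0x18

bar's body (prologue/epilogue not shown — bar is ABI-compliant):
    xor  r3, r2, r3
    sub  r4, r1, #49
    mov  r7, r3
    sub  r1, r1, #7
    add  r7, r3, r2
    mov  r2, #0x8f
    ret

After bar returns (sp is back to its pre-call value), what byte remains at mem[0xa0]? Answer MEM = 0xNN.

MEM = 0xce

prologue: push r7 → mem[0xa0]=0xce, sp=0xa0
body[0] xor  r3, r2, r3 → r3=0x76
body[1] sub  r4, r1, #49 → r4=0xe4
body[2] mov  r7, r3 → r7=0x76
body[3] sub  r1, r1, #7 → r1=0x0e
body[4] add  r7, r3, r2 → r7=0xa5
body[5] mov  r2, #0x8f → r2=0x8f
epilogue: pop r7=0xce, sp=0xa1
prologue pushed ['r7'] at ['0xa0']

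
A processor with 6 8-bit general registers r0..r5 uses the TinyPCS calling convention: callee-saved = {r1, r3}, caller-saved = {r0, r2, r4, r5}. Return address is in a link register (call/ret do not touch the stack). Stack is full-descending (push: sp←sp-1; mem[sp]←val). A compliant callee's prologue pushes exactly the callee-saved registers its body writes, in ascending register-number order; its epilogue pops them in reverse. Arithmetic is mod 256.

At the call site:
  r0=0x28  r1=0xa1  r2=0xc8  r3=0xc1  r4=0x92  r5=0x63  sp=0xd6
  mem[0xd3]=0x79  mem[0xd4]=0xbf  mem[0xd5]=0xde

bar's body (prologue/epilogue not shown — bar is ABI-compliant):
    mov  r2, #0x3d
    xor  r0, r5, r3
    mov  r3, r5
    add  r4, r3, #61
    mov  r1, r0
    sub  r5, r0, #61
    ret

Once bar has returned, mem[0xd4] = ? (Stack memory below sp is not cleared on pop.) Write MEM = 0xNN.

MEM = 0xc1

prologue: push r1 -> mem[0xd5]=0xa1, sp=0xd5
prologue: push r3 -> mem[0xd4]=0xc1, sp=0xd4
body[0] mov  r2, #0x3d -> r2=0x3d
body[1] xor  r0, r5, r3 -> r0=0xa2
body[2] mov  r3, r5 -> r3=0x63
body[3] add  r4, r3, #61 -> r4=0xa0
body[4] mov  r1, r0 -> r1=0xa2
body[5] sub  r5, r0, #61 -> r5=0x65
epilogue: pop r3=0xc1, sp=0xd5
epilogue: pop r1=0xa1, sp=0xd6
prologue pushed ['r1', 'r3'] at ['0xd5', '0xd4']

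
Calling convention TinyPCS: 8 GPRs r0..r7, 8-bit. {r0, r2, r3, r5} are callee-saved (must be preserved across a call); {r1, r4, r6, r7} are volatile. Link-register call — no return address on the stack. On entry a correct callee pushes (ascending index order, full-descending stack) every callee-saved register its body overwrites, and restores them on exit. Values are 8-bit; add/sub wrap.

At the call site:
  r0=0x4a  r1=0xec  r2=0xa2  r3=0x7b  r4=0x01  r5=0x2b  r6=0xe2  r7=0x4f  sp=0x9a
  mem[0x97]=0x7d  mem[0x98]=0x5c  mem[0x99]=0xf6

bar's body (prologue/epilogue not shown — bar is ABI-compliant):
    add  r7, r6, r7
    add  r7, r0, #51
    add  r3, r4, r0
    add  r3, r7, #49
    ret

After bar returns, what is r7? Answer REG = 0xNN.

prologue: push r3 → mem[0x99]=0x7b, sp=0x99
body[0] add  r7, r6, r7 → r7=0x31
body[1] add  r7, r0, #51 → r7=0x7d
body[2] add  r3, r4, r0 → r3=0x4b
body[3] add  r3, r7, #49 → r3=0xae
epilogue: pop r3=0x7b, sp=0x9a
r7 is caller-saved → body value

REG = 0x7d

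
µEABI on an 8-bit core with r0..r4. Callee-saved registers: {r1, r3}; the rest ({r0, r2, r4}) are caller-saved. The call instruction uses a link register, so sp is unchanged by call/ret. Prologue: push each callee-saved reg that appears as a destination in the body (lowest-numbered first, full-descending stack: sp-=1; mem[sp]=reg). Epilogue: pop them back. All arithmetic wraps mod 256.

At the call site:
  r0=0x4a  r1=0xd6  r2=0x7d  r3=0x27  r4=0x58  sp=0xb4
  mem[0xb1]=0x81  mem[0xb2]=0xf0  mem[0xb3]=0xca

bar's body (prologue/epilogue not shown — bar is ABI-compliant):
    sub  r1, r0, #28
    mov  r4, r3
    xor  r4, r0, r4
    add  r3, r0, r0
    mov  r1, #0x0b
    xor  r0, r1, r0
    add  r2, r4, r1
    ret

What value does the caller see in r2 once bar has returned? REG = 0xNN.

REG = 0x78

prologue: push r1 -> mem[0xb3]=0xd6, sp=0xb3
prologue: push r3 -> mem[0xb2]=0x27, sp=0xb2
body[0] sub  r1, r0, #28 -> r1=0x2e
body[1] mov  r4, r3 -> r4=0x27
body[2] xor  r4, r0, r4 -> r4=0x6d
body[3] add  r3, r0, r0 -> r3=0x94
body[4] mov  r1, #0x0b -> r1=0x0b
body[5] xor  r0, r1, r0 -> r0=0x41
body[6] add  r2, r4, r1 -> r2=0x78
epilogue: pop r3=0x27, sp=0xb3
epilogue: pop r1=0xd6, sp=0xb4
r2 is caller-saved -> body value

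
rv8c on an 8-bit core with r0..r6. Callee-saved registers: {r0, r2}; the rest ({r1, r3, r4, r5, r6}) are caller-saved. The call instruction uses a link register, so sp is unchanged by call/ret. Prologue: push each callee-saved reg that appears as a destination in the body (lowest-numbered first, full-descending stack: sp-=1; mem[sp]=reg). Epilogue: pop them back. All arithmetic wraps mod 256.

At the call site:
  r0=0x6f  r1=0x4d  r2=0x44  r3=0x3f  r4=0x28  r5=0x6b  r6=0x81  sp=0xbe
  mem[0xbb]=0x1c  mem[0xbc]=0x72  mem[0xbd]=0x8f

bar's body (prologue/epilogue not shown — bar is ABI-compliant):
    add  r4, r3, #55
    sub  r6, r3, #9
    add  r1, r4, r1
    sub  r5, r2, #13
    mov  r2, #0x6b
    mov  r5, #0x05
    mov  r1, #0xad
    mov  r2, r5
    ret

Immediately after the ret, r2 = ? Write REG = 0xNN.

prologue: push r2 → mem[0xbd]=0x44, sp=0xbd
body[0] add  r4, r3, #55 → r4=0x76
body[1] sub  r6, r3, #9 → r6=0x36
body[2] add  r1, r4, r1 → r1=0xc3
body[3] sub  r5, r2, #13 → r5=0x37
body[4] mov  r2, #0x6b → r2=0x6b
body[5] mov  r5, #0x05 → r5=0x05
body[6] mov  r1, #0xad → r1=0xad
body[7] mov  r2, r5 → r2=0x05
epilogue: pop r2=0x44, sp=0xbe
r2 is callee-saved → restored

REG = 0x44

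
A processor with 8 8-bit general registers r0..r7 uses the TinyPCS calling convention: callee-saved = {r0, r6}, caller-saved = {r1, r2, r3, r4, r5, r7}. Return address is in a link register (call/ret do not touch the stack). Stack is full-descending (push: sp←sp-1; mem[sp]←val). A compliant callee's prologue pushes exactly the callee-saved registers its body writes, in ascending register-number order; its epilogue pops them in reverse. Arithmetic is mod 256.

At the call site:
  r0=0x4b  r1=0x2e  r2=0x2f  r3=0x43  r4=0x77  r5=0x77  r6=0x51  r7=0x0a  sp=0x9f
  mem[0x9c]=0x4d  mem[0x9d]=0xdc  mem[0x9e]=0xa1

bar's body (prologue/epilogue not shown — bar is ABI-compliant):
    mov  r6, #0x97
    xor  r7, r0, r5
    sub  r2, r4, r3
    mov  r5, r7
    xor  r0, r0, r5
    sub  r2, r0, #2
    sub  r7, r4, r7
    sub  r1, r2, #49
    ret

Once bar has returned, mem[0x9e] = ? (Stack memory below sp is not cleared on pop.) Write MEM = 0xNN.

prologue: push r0 → mem[0x9e]=0x4b, sp=0x9e
prologue: push r6 → mem[0x9d]=0x51, sp=0x9d
body[0] mov  r6, #0x97 → r6=0x97
body[1] xor  r7, r0, r5 → r7=0x3c
body[2] sub  r2, r4, r3 → r2=0x34
body[3] mov  r5, r7 → r5=0x3c
body[4] xor  r0, r0, r5 → r0=0x77
body[5] sub  r2, r0, #2 → r2=0x75
body[6] sub  r7, r4, r7 → r7=0x3b
body[7] sub  r1, r2, #49 → r1=0x44
epilogue: pop r6=0x51, sp=0x9e
epilogue: pop r0=0x4b, sp=0x9f
prologue pushed ['r0', 'r6'] at ['0x9e', '0x9d']

MEM = 0x4b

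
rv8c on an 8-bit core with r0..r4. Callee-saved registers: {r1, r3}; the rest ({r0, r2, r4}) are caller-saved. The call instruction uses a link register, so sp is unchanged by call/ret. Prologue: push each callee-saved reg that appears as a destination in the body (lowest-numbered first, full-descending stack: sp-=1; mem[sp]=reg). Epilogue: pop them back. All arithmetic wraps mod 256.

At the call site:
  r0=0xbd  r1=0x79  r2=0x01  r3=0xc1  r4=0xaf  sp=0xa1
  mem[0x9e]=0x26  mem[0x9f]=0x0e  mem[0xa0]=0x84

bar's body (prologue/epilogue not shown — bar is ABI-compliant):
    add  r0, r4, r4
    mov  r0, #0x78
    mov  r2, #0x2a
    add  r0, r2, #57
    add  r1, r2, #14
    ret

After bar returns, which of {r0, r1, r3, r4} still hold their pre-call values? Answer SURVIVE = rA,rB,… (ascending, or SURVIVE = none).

prologue: push r1 → mem[0xa0]=0x79, sp=0xa0
body[0] add  r0, r4, r4 → r0=0x5e
body[1] mov  r0, #0x78 → r0=0x78
body[2] mov  r2, #0x2a → r2=0x2a
body[3] add  r0, r2, #57 → r0=0x63
body[4] add  r1, r2, #14 → r1=0x38
epilogue: pop r1=0x79, sp=0xa1
r0: caller-saved, written=True
r1: callee-saved, written=True
r3: callee-saved, written=False
r4: caller-saved, written=False

SURVIVE = r1,r3,r4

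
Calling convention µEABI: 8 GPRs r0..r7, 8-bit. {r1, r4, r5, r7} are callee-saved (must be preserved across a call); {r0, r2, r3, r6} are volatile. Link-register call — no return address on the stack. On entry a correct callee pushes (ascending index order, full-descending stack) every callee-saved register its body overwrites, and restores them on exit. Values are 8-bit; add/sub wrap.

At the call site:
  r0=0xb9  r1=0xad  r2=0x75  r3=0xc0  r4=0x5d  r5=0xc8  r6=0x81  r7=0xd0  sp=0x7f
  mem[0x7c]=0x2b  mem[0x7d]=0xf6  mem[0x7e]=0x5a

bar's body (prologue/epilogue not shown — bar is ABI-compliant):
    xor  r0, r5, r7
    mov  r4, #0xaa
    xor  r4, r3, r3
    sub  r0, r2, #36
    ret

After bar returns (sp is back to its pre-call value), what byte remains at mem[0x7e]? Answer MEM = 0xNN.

MEM = 0x5d

prologue: push r4 -> mem[0x7e]=0x5d, sp=0x7e
body[0] xor  r0, r5, r7 -> r0=0x18
body[1] mov  r4, #0xaa -> r4=0xaa
body[2] xor  r4, r3, r3 -> r4=0x00
body[3] sub  r0, r2, #36 -> r0=0x51
epilogue: pop r4=0x5d, sp=0x7f
prologue pushed ['r4'] at ['0x7e']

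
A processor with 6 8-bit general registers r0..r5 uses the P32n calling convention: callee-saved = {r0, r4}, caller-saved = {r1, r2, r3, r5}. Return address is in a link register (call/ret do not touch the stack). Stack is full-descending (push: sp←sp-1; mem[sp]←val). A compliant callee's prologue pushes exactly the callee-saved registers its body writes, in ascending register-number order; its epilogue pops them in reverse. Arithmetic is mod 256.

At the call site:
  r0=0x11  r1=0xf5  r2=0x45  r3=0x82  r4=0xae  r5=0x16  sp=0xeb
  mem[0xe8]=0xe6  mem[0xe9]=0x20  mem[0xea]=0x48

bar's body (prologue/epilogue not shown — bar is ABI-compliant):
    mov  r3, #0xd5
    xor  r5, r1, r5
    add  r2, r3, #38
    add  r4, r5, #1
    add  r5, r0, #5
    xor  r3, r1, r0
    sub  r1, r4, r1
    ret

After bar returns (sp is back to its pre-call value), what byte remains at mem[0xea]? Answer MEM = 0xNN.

MEM = 0xae

prologue: push r4 → mem[0xea]=0xae, sp=0xea
body[0] mov  r3, #0xd5 → r3=0xd5
body[1] xor  r5, r1, r5 → r5=0xe3
body[2] add  r2, r3, #38 → r2=0xfb
body[3] add  r4, r5, #1 → r4=0xe4
body[4] add  r5, r0, #5 → r5=0x16
body[5] xor  r3, r1, r0 → r3=0xe4
body[6] sub  r1, r4, r1 → r1=0xef
epilogue: pop r4=0xae, sp=0xeb
prologue pushed ['r4'] at ['0xea']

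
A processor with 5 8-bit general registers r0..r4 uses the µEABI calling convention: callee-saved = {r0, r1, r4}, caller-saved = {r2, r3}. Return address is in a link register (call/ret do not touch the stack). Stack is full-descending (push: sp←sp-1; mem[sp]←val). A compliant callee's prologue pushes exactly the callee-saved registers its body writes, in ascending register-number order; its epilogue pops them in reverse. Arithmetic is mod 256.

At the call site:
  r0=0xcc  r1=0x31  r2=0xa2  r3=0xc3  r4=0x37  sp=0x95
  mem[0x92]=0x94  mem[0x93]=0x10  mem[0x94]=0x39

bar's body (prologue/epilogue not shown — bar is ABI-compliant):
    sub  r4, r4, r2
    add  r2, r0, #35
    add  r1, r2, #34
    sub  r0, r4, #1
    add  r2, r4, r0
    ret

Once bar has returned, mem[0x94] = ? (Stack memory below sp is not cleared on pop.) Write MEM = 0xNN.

prologue: push r0 → mem[0x94]=0xcc, sp=0x94
prologue: push r1 → mem[0x93]=0x31, sp=0x93
prologue: push r4 → mem[0x92]=0x37, sp=0x92
body[0] sub  r4, r4, r2 → r4=0x95
body[1] add  r2, r0, #35 → r2=0xef
body[2] add  r1, r2, #34 → r1=0x11
body[3] sub  r0, r4, #1 → r0=0x94
body[4] add  r2, r4, r0 → r2=0x29
epilogue: pop r4=0x37, sp=0x93
epilogue: pop r1=0x31, sp=0x94
epilogue: pop r0=0xcc, sp=0x95
prologue pushed ['r0', 'r1', 'r4'] at ['0x94', '0x93', '0x92']

MEM = 0xcc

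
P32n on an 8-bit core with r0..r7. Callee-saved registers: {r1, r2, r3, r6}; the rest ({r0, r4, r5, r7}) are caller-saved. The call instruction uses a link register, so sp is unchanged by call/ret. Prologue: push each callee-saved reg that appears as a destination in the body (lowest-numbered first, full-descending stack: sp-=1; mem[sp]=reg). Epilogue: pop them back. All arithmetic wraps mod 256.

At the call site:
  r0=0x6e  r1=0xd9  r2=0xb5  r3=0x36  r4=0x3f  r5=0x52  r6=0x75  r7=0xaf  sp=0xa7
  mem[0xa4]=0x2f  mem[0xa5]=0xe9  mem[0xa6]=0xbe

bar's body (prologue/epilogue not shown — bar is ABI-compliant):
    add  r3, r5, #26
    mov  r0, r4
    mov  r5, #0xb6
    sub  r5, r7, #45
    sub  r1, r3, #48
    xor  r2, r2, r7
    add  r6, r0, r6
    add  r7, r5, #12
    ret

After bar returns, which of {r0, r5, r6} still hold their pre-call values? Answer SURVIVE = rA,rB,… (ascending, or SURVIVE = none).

SURVIVE = r6

prologue: push r1 → mem[0xa6]=0xd9, sp=0xa6
prologue: push r2 → mem[0xa5]=0xb5, sp=0xa5
prologue: push r3 → mem[0xa4]=0x36, sp=0xa4
prologue: push r6 → mem[0xa3]=0x75, sp=0xa3
body[0] add  r3, r5, #26 → r3=0x6c
body[1] mov  r0, r4 → r0=0x3f
body[2] mov  r5, #0xb6 → r5=0xb6
body[3] sub  r5, r7, #45 → r5=0x82
body[4] sub  r1, r3, #48 → r1=0x3c
body[5] xor  r2, r2, r7 → r2=0x1a
body[6] add  r6, r0, r6 → r6=0xb4
body[7] add  r7, r5, #12 → r7=0x8e
epilogue: pop r6=0x75, sp=0xa4
epilogue: pop r3=0x36, sp=0xa5
epilogue: pop r2=0xb5, sp=0xa6
epilogue: pop r1=0xd9, sp=0xa7
r0: caller-saved, written=True
r5: caller-saved, written=True
r6: callee-saved, written=True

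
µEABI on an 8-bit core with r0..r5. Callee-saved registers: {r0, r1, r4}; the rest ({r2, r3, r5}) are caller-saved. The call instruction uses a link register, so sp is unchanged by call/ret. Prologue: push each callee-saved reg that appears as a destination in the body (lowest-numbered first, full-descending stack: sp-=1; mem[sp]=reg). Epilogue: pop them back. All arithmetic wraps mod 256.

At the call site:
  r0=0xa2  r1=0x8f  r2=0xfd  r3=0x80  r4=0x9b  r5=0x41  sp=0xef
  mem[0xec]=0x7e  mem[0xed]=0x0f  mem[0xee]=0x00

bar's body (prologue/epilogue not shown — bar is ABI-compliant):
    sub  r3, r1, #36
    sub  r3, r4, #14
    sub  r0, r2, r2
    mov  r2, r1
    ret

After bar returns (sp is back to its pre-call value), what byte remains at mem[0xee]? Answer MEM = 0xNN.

MEM = 0xa2

prologue: push r0 → mem[0xee]=0xa2, sp=0xee
body[0] sub  r3, r1, #36 → r3=0x6b
body[1] sub  r3, r4, #14 → r3=0x8d
body[2] sub  r0, r2, r2 → r0=0x00
body[3] mov  r2, r1 → r2=0x8f
epilogue: pop r0=0xa2, sp=0xef
prologue pushed ['r0'] at ['0xee']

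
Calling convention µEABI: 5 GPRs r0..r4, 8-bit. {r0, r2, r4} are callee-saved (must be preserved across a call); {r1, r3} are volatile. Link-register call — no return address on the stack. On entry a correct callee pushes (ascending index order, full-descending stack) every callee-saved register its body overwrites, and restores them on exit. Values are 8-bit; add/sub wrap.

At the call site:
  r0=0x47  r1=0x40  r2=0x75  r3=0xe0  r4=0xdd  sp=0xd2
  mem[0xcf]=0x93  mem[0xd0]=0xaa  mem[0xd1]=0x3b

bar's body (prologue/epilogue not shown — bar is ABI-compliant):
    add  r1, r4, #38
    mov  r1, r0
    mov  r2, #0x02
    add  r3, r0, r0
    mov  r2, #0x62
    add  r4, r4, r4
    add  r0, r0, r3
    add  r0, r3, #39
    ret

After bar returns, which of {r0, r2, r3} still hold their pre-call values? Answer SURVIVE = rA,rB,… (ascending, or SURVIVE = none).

SURVIVE = r0,r2

prologue: push r0 → mem[0xd1]=0x47, sp=0xd1
prologue: push r2 → mem[0xd0]=0x75, sp=0xd0
prologue: push r4 → mem[0xcf]=0xdd, sp=0xcf
body[0] add  r1, r4, #38 → r1=0x03
body[1] mov  r1, r0 → r1=0x47
body[2] mov  r2, #0x02 → r2=0x02
body[3] add  r3, r0, r0 → r3=0x8e
body[4] mov  r2, #0x62 → r2=0x62
body[5] add  r4, r4, r4 → r4=0xba
body[6] add  r0, r0, r3 → r0=0xd5
body[7] add  r0, r3, #39 → r0=0xb5
epilogue: pop r4=0xdd, sp=0xd0
epilogue: pop r2=0x75, sp=0xd1
epilogue: pop r0=0x47, sp=0xd2
r0: callee-saved, written=True
r2: callee-saved, written=True
r3: caller-saved, written=True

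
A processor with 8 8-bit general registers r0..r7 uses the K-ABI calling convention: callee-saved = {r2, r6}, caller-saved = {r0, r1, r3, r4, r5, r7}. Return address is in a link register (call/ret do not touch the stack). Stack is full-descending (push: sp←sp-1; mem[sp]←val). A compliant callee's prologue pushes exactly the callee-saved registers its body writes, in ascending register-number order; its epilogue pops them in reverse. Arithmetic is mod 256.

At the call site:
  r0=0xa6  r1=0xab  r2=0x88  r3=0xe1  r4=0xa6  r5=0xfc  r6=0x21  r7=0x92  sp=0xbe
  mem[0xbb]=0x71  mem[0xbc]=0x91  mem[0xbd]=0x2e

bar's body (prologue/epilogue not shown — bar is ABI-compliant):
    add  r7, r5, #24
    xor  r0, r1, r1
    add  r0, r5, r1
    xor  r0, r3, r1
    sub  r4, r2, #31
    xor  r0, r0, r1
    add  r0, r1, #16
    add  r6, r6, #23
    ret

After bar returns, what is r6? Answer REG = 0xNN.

REG = 0x21

prologue: push r6 → mem[0xbd]=0x21, sp=0xbd
body[0] add  r7, r5, #24 → r7=0x14
body[1] xor  r0, r1, r1 → r0=0x00
body[2] add  r0, r5, r1 → r0=0xa7
body[3] xor  r0, r3, r1 → r0=0x4a
body[4] sub  r4, r2, #31 → r4=0x69
body[5] xor  r0, r0, r1 → r0=0xe1
body[6] add  r0, r1, #16 → r0=0xbb
body[7] add  r6, r6, #23 → r6=0x38
epilogue: pop r6=0x21, sp=0xbe
r6 is callee-saved → restored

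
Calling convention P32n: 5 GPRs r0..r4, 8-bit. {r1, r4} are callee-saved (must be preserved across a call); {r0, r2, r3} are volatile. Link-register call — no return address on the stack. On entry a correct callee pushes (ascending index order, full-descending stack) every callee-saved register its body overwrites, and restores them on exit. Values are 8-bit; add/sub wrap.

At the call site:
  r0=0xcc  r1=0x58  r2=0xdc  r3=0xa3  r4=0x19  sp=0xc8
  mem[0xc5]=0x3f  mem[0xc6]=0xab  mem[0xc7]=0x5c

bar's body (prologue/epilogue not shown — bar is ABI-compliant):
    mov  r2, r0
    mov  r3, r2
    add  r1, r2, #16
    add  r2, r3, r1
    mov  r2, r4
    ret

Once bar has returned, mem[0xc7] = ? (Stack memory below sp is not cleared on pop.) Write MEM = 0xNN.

prologue: push r1 → mem[0xc7]=0x58, sp=0xc7
body[0] mov  r2, r0 → r2=0xcc
body[1] mov  r3, r2 → r3=0xcc
body[2] add  r1, r2, #16 → r1=0xdc
body[3] add  r2, r3, r1 → r2=0xa8
body[4] mov  r2, r4 → r2=0x19
epilogue: pop r1=0x58, sp=0xc8
prologue pushed ['r1'] at ['0xc7']

MEM = 0x58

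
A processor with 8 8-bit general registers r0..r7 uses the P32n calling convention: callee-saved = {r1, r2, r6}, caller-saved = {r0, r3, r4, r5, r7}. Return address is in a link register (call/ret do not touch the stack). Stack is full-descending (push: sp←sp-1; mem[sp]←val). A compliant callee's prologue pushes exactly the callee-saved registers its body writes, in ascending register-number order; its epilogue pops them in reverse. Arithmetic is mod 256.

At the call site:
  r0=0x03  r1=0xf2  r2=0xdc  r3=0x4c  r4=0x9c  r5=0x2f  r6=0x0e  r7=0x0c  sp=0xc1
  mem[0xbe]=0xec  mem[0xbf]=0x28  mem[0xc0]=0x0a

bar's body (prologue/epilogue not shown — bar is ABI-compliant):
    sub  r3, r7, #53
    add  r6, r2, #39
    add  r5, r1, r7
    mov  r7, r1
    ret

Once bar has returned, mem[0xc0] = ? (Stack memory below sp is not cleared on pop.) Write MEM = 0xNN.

MEM = 0x0e

prologue: push r6 → mem[0xc0]=0x0e, sp=0xc0
body[0] sub  r3, r7, #53 → r3=0xd7
body[1] add  r6, r2, #39 → r6=0x03
body[2] add  r5, r1, r7 → r5=0xfe
body[3] mov  r7, r1 → r7=0xf2
epilogue: pop r6=0x0e, sp=0xc1
prologue pushed ['r6'] at ['0xc0']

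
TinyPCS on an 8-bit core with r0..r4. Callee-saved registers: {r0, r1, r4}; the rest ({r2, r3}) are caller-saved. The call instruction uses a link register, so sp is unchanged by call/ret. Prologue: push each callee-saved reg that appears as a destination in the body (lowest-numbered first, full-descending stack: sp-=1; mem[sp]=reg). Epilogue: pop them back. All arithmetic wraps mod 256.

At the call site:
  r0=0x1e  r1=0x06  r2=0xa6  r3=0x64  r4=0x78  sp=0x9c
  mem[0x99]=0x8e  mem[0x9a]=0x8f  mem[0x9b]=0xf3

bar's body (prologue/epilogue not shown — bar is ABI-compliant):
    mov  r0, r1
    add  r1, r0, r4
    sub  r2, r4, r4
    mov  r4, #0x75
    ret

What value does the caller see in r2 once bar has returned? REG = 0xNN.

prologue: push r0 -> mem[0x9b]=0x1e, sp=0x9b
prologue: push r1 -> mem[0x9a]=0x06, sp=0x9a
prologue: push r4 -> mem[0x99]=0x78, sp=0x99
body[0] mov  r0, r1 -> r0=0x06
body[1] add  r1, r0, r4 -> r1=0x7e
body[2] sub  r2, r4, r4 -> r2=0x00
body[3] mov  r4, #0x75 -> r4=0x75
epilogue: pop r4=0x78, sp=0x9a
epilogue: pop r1=0x06, sp=0x9b
epilogue: pop r0=0x1e, sp=0x9c
r2 is caller-saved -> body value

REG = 0x00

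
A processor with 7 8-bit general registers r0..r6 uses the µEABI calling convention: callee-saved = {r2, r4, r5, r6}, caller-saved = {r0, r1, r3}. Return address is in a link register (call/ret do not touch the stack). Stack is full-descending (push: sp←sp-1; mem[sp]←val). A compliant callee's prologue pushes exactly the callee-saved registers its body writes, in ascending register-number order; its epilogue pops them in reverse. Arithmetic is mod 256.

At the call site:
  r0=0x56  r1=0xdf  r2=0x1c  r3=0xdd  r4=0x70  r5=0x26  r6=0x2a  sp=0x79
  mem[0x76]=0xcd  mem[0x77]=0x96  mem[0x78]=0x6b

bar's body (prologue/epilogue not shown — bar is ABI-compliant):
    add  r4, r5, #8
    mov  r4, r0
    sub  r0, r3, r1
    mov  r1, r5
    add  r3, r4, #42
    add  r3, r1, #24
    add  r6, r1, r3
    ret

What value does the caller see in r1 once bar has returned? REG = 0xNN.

prologue: push r4 -> mem[0x78]=0x70, sp=0x78
prologue: push r6 -> mem[0x77]=0x2a, sp=0x77
body[0] add  r4, r5, #8 -> r4=0x2e
body[1] mov  r4, r0 -> r4=0x56
body[2] sub  r0, r3, r1 -> r0=0xfe
body[3] mov  r1, r5 -> r1=0x26
body[4] add  r3, r4, #42 -> r3=0x80
body[5] add  r3, r1, #24 -> r3=0x3e
body[6] add  r6, r1, r3 -> r6=0x64
epilogue: pop r6=0x2a, sp=0x78
epilogue: pop r4=0x70, sp=0x79
r1 is caller-saved -> body value

REG = 0x26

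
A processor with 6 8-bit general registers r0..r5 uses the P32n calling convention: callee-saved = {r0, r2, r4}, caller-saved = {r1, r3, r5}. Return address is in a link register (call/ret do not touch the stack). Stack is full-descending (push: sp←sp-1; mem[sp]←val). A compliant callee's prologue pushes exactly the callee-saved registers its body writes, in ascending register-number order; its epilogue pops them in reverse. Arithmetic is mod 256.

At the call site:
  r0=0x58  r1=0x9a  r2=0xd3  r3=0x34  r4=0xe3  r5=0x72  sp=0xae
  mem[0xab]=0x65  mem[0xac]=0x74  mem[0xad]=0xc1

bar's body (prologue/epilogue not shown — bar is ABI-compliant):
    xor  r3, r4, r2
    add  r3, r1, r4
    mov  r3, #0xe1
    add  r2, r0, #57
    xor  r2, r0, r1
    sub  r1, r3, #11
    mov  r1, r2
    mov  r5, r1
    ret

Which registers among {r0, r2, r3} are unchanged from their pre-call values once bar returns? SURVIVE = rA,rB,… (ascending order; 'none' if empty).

prologue: push r2 -> mem[0xad]=0xd3, sp=0xad
body[0] xor  r3, r4, r2 -> r3=0x30
body[1] add  r3, r1, r4 -> r3=0x7d
body[2] mov  r3, #0xe1 -> r3=0xe1
body[3] add  r2, r0, #57 -> r2=0x91
body[4] xor  r2, r0, r1 -> r2=0xc2
body[5] sub  r1, r3, #11 -> r1=0xd6
body[6] mov  r1, r2 -> r1=0xc2
body[7] mov  r5, r1 -> r5=0xc2
epilogue: pop r2=0xd3, sp=0xae
r0: callee-saved, written=False
r2: callee-saved, written=True
r3: caller-saved, written=True

SURVIVE = r0,r2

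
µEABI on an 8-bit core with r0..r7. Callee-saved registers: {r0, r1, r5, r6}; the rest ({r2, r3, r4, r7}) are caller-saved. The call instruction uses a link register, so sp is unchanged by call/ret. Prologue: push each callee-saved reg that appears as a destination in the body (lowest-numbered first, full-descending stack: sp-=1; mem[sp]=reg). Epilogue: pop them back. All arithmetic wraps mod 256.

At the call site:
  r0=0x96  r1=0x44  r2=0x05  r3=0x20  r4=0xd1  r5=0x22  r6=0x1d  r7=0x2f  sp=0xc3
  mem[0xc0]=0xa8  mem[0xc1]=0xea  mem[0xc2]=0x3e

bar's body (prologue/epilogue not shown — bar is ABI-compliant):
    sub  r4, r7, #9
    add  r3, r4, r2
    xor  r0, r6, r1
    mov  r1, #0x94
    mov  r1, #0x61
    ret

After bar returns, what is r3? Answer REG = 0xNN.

prologue: push r0 -> mem[0xc2]=0x96, sp=0xc2
prologue: push r1 -> mem[0xc1]=0x44, sp=0xc1
body[0] sub  r4, r7, #9 -> r4=0x26
body[1] add  r3, r4, r2 -> r3=0x2b
body[2] xor  r0, r6, r1 -> r0=0x59
body[3] mov  r1, #0x94 -> r1=0x94
body[4] mov  r1, #0x61 -> r1=0x61
epilogue: pop r1=0x44, sp=0xc2
epilogue: pop r0=0x96, sp=0xc3
r3 is caller-saved -> body value

REG = 0x2b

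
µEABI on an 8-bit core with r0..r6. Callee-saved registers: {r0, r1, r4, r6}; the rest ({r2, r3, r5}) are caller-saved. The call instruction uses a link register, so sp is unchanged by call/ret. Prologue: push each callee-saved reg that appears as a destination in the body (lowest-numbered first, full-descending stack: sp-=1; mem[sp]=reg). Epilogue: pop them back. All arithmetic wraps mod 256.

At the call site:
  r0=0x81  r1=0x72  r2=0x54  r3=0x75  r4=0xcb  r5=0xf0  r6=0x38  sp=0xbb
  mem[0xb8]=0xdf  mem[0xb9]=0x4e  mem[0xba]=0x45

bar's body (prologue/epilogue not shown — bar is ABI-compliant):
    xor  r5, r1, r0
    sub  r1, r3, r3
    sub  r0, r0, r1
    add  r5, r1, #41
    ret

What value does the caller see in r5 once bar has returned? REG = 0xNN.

prologue: push r0 → mem[0xba]=0x81, sp=0xba
prologue: push r1 → mem[0xb9]=0x72, sp=0xb9
body[0] xor  r5, r1, r0 → r5=0xf3
body[1] sub  r1, r3, r3 → r1=0x00
body[2] sub  r0, r0, r1 → r0=0x81
body[3] add  r5, r1, #41 → r5=0x29
epilogue: pop r1=0x72, sp=0xba
epilogue: pop r0=0x81, sp=0xbb
r5 is caller-saved → body value

REG = 0x29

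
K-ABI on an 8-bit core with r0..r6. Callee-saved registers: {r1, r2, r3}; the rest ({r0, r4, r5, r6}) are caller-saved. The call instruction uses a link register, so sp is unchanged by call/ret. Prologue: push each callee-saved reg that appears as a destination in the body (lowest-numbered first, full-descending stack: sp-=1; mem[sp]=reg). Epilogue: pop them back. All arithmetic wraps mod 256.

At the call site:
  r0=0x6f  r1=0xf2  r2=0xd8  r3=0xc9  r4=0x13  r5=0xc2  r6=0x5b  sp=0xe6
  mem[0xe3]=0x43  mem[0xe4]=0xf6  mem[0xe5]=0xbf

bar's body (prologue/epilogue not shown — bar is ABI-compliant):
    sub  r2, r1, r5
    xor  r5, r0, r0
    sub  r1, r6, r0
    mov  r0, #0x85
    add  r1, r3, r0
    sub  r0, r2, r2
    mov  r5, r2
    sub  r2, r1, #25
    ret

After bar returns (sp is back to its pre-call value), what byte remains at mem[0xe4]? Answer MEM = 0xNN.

MEM = 0xd8

prologue: push r1 → mem[0xe5]=0xf2, sp=0xe5
prologue: push r2 → mem[0xe4]=0xd8, sp=0xe4
body[0] sub  r2, r1, r5 → r2=0x30
body[1] xor  r5, r0, r0 → r5=0x00
body[2] sub  r1, r6, r0 → r1=0xec
body[3] mov  r0, #0x85 → r0=0x85
body[4] add  r1, r3, r0 → r1=0x4e
body[5] sub  r0, r2, r2 → r0=0x00
body[6] mov  r5, r2 → r5=0x30
body[7] sub  r2, r1, #25 → r2=0x35
epilogue: pop r2=0xd8, sp=0xe5
epilogue: pop r1=0xf2, sp=0xe6
prologue pushed ['r1', 'r2'] at ['0xe5', '0xe4']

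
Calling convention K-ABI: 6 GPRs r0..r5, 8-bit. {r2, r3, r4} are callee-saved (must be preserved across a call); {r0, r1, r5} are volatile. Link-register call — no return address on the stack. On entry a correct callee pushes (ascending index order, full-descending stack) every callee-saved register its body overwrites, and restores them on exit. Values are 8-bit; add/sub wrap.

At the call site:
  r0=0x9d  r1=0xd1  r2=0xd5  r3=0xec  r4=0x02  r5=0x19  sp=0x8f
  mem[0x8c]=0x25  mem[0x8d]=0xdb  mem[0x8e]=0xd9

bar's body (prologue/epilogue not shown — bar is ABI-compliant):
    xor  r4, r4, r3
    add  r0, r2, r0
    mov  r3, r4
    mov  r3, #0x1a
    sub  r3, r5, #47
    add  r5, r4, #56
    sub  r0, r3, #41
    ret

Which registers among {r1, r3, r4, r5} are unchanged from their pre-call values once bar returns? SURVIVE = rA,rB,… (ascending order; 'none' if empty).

SURVIVE = r1,r3,r4

prologue: push r3 -> mem[0x8e]=0xec, sp=0x8e
prologue: push r4 -> mem[0x8d]=0x02, sp=0x8d
body[0] xor  r4, r4, r3 -> r4=0xee
body[1] add  r0, r2, r0 -> r0=0x72
body[2] mov  r3, r4 -> r3=0xee
body[3] mov  r3, #0x1a -> r3=0x1a
body[4] sub  r3, r5, #47 -> r3=0xea
body[5] add  r5, r4, #56 -> r5=0x26
body[6] sub  r0, r3, #41 -> r0=0xc1
epilogue: pop r4=0x02, sp=0x8e
epilogue: pop r3=0xec, sp=0x8f
r1: caller-saved, written=False
r3: callee-saved, written=True
r4: callee-saved, written=True
r5: caller-saved, written=True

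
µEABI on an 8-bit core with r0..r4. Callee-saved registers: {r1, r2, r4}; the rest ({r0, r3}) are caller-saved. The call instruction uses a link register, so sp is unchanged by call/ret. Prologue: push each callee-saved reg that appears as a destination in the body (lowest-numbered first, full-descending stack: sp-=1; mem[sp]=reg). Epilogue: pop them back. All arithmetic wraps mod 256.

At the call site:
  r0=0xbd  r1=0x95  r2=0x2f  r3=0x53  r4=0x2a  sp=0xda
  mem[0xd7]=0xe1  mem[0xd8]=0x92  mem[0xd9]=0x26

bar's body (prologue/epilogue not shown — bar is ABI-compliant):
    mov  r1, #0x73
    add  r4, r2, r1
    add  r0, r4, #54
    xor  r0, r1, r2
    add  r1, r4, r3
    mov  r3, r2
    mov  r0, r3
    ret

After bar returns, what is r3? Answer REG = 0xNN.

REG = 0x2f

prologue: push r1 -> mem[0xd9]=0x95, sp=0xd9
prologue: push r4 -> mem[0xd8]=0x2a, sp=0xd8
body[0] mov  r1, #0x73 -> r1=0x73
body[1] add  r4, r2, r1 -> r4=0xa2
body[2] add  r0, r4, #54 -> r0=0xd8
body[3] xor  r0, r1, r2 -> r0=0x5c
body[4] add  r1, r4, r3 -> r1=0xf5
body[5] mov  r3, r2 -> r3=0x2f
body[6] mov  r0, r3 -> r0=0x2f
epilogue: pop r4=0x2a, sp=0xd9
epilogue: pop r1=0x95, sp=0xda
r3 is caller-saved -> body value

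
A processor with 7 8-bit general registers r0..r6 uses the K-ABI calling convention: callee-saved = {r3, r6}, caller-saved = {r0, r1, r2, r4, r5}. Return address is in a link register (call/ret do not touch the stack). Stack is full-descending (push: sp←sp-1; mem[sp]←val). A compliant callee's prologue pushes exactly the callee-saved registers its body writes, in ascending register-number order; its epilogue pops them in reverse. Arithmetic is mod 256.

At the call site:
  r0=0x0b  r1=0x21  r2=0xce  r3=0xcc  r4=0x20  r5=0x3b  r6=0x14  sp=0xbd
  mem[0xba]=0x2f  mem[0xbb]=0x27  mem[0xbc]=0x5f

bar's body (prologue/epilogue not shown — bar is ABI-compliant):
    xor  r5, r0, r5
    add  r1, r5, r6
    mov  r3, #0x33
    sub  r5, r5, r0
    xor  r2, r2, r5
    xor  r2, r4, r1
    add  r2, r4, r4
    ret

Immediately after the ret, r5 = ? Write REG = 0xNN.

prologue: push r3 -> mem[0xbc]=0xcc, sp=0xbc
body[0] xor  r5, r0, r5 -> r5=0x30
body[1] add  r1, r5, r6 -> r1=0x44
body[2] mov  r3, #0x33 -> r3=0x33
body[3] sub  r5, r5, r0 -> r5=0x25
body[4] xor  r2, r2, r5 -> r2=0xeb
body[5] xor  r2, r4, r1 -> r2=0x64
body[6] add  r2, r4, r4 -> r2=0x40
epilogue: pop r3=0xcc, sp=0xbd
r5 is caller-saved -> body value

REG = 0x25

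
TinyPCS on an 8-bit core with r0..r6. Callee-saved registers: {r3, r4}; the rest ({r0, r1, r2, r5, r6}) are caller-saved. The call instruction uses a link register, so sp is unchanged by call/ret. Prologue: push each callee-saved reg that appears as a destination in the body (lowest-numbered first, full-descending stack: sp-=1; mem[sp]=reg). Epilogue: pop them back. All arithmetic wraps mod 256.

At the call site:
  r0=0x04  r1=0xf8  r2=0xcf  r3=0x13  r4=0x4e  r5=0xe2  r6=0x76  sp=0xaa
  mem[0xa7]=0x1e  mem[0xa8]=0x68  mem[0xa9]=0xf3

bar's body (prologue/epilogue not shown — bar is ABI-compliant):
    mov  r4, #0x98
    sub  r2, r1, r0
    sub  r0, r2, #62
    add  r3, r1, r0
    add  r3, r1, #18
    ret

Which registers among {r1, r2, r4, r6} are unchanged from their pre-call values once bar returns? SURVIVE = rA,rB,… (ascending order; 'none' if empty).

prologue: push r3 → mem[0xa9]=0x13, sp=0xa9
prologue: push r4 → mem[0xa8]=0x4e, sp=0xa8
body[0] mov  r4, #0x98 → r4=0x98
body[1] sub  r2, r1, r0 → r2=0xf4
body[2] sub  r0, r2, #62 → r0=0xb6
body[3] add  r3, r1, r0 → r3=0xae
body[4] add  r3, r1, #18 → r3=0x0a
epilogue: pop r4=0x4e, sp=0xa9
epilogue: pop r3=0x13, sp=0xaa
r1: caller-saved, written=False
r2: caller-saved, written=True
r4: callee-saved, written=True
r6: caller-saved, written=False

SURVIVE = r1,r4,r6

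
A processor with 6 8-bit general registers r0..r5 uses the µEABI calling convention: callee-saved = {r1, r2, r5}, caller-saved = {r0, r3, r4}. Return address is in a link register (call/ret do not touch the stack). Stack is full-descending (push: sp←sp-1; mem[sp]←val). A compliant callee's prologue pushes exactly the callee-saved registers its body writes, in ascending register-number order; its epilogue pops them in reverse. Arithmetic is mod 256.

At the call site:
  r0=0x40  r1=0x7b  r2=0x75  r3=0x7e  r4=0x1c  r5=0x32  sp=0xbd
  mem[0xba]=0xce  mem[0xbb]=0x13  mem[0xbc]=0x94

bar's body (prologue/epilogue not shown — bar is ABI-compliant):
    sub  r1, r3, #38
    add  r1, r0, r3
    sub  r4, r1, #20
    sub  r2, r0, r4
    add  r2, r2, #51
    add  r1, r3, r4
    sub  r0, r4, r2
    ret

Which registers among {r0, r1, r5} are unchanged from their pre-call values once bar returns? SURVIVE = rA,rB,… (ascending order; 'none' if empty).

prologue: push r1 -> mem[0xbc]=0x7b, sp=0xbc
prologue: push r2 -> mem[0xbb]=0x75, sp=0xbb
body[0] sub  r1, r3, #38 -> r1=0x58
body[1] add  r1, r0, r3 -> r1=0xbe
body[2] sub  r4, r1, #20 -> r4=0xaa
body[3] sub  r2, r0, r4 -> r2=0x96
body[4] add  r2, r2, #51 -> r2=0xc9
body[5] add  r1, r3, r4 -> r1=0x28
body[6] sub  r0, r4, r2 -> r0=0xe1
epilogue: pop r2=0x75, sp=0xbc
epilogue: pop r1=0x7b, sp=0xbd
r0: caller-saved, written=True
r1: callee-saved, written=True
r5: callee-saved, written=False

SURVIVE = r1,r5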